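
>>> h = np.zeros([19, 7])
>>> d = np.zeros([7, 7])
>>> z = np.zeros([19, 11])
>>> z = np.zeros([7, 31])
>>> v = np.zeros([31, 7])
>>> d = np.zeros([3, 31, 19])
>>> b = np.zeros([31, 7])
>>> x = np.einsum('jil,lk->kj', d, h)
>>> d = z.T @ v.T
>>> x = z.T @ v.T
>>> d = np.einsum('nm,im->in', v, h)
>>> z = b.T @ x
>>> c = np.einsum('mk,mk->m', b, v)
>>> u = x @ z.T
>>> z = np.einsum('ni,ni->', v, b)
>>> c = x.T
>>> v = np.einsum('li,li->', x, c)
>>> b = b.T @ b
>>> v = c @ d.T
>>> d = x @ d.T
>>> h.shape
(19, 7)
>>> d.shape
(31, 19)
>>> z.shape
()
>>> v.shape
(31, 19)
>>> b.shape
(7, 7)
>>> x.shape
(31, 31)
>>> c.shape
(31, 31)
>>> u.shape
(31, 7)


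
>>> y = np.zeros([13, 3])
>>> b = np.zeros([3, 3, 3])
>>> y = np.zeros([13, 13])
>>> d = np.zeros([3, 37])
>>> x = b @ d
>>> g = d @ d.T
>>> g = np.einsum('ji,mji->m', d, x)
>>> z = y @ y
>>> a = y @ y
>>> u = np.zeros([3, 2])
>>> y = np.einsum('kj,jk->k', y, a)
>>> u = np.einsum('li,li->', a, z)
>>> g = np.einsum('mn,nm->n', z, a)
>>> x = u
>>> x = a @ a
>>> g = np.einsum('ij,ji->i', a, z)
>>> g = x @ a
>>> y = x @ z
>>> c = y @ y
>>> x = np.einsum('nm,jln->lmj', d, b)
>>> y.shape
(13, 13)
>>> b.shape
(3, 3, 3)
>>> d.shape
(3, 37)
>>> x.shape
(3, 37, 3)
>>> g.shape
(13, 13)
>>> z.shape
(13, 13)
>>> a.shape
(13, 13)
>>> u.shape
()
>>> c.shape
(13, 13)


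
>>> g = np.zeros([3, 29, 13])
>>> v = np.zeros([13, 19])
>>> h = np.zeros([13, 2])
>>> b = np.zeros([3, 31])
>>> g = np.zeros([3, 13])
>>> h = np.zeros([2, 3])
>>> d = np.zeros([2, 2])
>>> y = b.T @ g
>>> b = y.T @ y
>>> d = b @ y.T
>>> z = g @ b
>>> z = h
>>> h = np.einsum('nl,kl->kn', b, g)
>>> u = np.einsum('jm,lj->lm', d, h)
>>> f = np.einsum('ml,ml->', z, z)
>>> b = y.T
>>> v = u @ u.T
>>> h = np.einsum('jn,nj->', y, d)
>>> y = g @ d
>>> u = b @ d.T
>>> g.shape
(3, 13)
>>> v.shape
(3, 3)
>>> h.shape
()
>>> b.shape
(13, 31)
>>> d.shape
(13, 31)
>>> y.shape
(3, 31)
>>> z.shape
(2, 3)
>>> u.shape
(13, 13)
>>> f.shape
()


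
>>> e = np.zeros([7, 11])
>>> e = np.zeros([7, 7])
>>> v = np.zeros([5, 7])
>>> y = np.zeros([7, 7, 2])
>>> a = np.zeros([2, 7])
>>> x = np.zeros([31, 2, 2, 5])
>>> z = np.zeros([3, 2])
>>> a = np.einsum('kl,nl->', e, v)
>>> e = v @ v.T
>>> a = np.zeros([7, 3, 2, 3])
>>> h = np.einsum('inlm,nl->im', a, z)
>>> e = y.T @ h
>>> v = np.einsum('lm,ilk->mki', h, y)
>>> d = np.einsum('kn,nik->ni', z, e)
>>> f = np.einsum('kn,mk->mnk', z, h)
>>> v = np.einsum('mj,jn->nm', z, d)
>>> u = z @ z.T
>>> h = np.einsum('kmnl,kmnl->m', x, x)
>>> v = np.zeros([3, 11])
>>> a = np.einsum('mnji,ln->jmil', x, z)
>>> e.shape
(2, 7, 3)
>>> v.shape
(3, 11)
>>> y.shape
(7, 7, 2)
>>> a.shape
(2, 31, 5, 3)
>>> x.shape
(31, 2, 2, 5)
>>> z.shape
(3, 2)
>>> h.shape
(2,)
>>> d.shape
(2, 7)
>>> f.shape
(7, 2, 3)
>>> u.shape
(3, 3)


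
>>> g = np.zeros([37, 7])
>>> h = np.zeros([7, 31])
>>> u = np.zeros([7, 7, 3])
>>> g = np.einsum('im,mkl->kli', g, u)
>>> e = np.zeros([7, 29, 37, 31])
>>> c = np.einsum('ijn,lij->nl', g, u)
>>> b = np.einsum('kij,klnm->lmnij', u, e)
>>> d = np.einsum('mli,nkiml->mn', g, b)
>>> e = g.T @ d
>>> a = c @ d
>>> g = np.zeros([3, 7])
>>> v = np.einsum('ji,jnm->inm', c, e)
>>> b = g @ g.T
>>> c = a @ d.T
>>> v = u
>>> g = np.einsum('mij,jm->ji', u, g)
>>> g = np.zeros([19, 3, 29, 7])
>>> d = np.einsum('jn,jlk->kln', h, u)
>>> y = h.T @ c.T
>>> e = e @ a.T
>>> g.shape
(19, 3, 29, 7)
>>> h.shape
(7, 31)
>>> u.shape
(7, 7, 3)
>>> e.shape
(37, 3, 37)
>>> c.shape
(37, 7)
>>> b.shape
(3, 3)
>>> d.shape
(3, 7, 31)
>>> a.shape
(37, 29)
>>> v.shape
(7, 7, 3)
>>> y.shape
(31, 37)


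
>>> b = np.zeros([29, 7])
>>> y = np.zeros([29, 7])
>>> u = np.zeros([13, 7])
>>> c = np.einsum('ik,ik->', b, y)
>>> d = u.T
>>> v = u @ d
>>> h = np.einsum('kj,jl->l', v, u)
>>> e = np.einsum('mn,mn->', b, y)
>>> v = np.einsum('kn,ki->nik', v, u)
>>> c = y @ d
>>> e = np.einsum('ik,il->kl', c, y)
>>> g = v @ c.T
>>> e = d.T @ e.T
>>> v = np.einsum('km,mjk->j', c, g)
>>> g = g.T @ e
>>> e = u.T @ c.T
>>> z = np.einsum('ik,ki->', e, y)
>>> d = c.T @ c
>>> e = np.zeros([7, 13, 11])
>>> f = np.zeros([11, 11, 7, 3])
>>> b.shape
(29, 7)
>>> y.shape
(29, 7)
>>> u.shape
(13, 7)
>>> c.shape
(29, 13)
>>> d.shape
(13, 13)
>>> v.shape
(7,)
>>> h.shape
(7,)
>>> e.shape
(7, 13, 11)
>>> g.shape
(29, 7, 13)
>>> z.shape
()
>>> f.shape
(11, 11, 7, 3)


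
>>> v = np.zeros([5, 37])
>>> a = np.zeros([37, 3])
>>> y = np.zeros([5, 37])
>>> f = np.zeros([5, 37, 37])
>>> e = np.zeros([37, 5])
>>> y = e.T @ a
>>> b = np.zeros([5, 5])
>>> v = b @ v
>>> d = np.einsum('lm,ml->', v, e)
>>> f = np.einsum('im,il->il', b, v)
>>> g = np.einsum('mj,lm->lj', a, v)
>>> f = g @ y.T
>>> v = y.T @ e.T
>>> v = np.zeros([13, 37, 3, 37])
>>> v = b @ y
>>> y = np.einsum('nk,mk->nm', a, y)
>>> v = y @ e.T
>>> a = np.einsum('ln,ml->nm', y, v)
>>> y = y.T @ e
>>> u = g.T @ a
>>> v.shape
(37, 37)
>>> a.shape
(5, 37)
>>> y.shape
(5, 5)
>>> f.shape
(5, 5)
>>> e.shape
(37, 5)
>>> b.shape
(5, 5)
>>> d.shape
()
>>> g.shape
(5, 3)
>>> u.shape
(3, 37)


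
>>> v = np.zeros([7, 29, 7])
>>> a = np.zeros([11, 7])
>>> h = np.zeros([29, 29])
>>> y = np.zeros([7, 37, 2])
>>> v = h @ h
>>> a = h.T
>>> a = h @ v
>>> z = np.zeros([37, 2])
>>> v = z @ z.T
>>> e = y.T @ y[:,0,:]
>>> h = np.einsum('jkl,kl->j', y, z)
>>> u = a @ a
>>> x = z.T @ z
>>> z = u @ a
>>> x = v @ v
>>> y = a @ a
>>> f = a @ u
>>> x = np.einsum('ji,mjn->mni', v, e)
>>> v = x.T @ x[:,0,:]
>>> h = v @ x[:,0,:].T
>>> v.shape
(37, 2, 37)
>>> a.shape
(29, 29)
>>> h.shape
(37, 2, 2)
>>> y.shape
(29, 29)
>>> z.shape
(29, 29)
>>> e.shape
(2, 37, 2)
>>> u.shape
(29, 29)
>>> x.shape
(2, 2, 37)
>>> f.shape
(29, 29)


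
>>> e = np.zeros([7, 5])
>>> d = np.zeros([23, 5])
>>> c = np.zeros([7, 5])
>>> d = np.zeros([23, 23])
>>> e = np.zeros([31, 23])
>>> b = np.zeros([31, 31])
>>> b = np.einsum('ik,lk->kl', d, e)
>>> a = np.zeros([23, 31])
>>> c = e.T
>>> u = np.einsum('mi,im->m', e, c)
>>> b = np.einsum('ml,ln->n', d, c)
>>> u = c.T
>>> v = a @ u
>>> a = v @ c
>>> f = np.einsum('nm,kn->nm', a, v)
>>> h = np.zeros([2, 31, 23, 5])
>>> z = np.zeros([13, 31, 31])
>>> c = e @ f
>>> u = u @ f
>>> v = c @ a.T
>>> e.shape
(31, 23)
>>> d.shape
(23, 23)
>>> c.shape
(31, 31)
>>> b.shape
(31,)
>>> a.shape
(23, 31)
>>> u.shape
(31, 31)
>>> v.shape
(31, 23)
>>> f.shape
(23, 31)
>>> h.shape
(2, 31, 23, 5)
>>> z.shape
(13, 31, 31)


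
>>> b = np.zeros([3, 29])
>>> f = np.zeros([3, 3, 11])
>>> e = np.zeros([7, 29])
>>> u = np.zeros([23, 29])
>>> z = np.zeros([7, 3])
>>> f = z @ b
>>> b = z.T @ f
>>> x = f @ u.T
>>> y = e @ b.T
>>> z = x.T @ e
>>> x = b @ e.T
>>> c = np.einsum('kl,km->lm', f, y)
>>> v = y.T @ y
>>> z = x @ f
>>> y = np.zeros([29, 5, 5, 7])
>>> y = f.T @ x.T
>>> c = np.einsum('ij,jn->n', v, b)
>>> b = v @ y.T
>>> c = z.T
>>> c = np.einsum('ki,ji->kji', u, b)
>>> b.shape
(3, 29)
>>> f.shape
(7, 29)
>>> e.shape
(7, 29)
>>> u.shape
(23, 29)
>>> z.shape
(3, 29)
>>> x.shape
(3, 7)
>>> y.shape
(29, 3)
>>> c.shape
(23, 3, 29)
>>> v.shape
(3, 3)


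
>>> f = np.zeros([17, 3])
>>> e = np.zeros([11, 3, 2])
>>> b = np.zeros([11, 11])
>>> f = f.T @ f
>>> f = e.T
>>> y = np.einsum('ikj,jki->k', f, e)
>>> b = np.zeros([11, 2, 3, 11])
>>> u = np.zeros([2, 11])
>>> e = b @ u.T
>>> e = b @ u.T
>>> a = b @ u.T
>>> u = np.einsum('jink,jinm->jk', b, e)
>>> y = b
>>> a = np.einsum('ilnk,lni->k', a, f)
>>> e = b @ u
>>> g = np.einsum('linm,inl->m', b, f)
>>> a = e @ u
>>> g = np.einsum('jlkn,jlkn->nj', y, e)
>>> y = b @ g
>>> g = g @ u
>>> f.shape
(2, 3, 11)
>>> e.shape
(11, 2, 3, 11)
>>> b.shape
(11, 2, 3, 11)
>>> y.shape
(11, 2, 3, 11)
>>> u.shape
(11, 11)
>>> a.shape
(11, 2, 3, 11)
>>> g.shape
(11, 11)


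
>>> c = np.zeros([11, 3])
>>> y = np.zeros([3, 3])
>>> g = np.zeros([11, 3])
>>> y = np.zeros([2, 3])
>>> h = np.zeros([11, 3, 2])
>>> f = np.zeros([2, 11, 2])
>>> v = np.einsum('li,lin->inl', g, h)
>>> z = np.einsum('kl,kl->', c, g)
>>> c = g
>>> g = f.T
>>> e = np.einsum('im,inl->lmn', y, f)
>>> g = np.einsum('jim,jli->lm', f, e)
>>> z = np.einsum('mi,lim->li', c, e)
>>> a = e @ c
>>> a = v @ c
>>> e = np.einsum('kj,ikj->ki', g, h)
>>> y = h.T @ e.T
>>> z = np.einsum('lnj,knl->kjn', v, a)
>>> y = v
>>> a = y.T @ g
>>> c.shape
(11, 3)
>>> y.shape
(3, 2, 11)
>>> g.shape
(3, 2)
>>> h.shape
(11, 3, 2)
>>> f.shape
(2, 11, 2)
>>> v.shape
(3, 2, 11)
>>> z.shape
(3, 11, 2)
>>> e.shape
(3, 11)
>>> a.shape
(11, 2, 2)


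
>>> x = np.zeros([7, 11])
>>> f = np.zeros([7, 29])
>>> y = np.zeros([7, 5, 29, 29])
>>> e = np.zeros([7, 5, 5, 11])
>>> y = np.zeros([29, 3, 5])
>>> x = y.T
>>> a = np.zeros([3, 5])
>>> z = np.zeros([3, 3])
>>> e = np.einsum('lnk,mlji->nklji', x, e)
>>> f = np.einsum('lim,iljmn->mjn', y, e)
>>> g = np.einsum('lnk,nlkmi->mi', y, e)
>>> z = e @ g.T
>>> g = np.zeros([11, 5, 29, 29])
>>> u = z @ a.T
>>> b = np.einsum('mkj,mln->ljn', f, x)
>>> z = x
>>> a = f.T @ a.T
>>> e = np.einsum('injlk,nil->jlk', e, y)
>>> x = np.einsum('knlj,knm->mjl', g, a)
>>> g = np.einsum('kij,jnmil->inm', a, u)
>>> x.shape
(3, 29, 29)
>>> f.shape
(5, 5, 11)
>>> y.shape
(29, 3, 5)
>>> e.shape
(5, 5, 11)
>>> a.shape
(11, 5, 3)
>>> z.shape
(5, 3, 29)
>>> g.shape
(5, 29, 5)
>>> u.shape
(3, 29, 5, 5, 3)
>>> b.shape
(3, 11, 29)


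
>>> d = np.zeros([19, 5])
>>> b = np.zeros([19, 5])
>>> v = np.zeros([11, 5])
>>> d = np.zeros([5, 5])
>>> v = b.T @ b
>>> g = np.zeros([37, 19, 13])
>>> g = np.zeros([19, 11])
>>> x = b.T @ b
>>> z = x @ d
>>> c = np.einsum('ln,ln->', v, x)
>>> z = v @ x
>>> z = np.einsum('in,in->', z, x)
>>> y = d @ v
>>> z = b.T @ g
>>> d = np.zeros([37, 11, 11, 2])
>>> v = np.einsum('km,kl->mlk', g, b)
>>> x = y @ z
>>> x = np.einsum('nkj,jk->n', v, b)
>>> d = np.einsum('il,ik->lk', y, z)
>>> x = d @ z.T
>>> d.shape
(5, 11)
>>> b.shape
(19, 5)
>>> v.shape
(11, 5, 19)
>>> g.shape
(19, 11)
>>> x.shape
(5, 5)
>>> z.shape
(5, 11)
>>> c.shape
()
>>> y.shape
(5, 5)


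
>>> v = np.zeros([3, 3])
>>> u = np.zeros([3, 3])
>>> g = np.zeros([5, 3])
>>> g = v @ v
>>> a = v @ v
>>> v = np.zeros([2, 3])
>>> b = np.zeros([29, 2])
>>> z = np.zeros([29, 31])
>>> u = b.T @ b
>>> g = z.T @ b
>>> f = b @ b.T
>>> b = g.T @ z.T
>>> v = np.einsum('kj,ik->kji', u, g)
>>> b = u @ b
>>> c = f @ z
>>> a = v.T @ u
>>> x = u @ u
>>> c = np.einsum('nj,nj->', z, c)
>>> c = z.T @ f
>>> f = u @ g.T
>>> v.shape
(2, 2, 31)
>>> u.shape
(2, 2)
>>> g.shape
(31, 2)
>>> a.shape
(31, 2, 2)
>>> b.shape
(2, 29)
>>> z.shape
(29, 31)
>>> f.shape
(2, 31)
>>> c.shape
(31, 29)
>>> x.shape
(2, 2)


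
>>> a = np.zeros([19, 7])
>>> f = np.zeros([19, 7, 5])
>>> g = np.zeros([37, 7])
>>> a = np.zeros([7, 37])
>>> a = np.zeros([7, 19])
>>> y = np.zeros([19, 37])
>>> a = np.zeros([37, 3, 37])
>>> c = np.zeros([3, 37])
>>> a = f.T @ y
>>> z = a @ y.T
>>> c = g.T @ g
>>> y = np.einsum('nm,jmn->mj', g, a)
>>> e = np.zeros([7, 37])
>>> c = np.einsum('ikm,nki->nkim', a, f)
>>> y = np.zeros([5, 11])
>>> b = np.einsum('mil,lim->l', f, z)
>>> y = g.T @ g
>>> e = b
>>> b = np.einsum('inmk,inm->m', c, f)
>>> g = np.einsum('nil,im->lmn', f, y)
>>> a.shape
(5, 7, 37)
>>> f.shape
(19, 7, 5)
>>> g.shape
(5, 7, 19)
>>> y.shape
(7, 7)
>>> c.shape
(19, 7, 5, 37)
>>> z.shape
(5, 7, 19)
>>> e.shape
(5,)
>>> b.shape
(5,)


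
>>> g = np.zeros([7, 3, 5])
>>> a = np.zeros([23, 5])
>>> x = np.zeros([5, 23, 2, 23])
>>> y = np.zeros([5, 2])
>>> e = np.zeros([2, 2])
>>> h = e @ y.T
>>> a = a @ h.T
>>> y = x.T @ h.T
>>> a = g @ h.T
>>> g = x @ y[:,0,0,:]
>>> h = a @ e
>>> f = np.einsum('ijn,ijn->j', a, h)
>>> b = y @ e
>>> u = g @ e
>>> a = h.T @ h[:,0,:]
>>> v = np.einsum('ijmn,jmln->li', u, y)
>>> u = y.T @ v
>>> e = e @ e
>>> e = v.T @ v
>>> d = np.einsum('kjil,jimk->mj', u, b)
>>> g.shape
(5, 23, 2, 2)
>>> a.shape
(2, 3, 2)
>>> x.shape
(5, 23, 2, 23)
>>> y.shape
(23, 2, 23, 2)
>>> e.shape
(5, 5)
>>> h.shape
(7, 3, 2)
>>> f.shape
(3,)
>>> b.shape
(23, 2, 23, 2)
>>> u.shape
(2, 23, 2, 5)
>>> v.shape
(23, 5)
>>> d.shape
(23, 23)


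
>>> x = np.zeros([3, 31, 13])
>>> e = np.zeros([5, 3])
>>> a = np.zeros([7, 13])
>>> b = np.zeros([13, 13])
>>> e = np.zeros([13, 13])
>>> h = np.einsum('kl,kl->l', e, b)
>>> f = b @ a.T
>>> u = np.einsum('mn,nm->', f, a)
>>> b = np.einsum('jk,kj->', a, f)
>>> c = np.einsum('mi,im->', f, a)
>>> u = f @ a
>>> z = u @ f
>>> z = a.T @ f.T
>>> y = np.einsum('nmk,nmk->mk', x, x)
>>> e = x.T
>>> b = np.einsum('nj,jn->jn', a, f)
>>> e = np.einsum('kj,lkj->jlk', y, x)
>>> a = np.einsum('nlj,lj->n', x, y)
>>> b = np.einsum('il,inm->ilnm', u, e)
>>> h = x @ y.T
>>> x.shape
(3, 31, 13)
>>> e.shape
(13, 3, 31)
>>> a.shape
(3,)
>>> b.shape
(13, 13, 3, 31)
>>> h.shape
(3, 31, 31)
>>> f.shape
(13, 7)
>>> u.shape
(13, 13)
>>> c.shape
()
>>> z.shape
(13, 13)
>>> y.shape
(31, 13)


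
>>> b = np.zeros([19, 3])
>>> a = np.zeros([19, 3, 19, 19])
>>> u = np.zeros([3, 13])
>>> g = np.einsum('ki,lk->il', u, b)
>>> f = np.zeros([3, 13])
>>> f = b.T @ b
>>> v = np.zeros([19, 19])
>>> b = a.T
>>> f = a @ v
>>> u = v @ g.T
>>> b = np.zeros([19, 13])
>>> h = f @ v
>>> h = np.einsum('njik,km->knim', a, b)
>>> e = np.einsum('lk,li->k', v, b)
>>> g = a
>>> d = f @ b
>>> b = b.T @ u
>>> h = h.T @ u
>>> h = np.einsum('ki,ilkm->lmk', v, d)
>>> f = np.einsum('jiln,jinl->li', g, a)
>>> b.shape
(13, 13)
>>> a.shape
(19, 3, 19, 19)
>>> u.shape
(19, 13)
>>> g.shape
(19, 3, 19, 19)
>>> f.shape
(19, 3)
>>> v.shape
(19, 19)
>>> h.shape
(3, 13, 19)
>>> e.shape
(19,)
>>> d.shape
(19, 3, 19, 13)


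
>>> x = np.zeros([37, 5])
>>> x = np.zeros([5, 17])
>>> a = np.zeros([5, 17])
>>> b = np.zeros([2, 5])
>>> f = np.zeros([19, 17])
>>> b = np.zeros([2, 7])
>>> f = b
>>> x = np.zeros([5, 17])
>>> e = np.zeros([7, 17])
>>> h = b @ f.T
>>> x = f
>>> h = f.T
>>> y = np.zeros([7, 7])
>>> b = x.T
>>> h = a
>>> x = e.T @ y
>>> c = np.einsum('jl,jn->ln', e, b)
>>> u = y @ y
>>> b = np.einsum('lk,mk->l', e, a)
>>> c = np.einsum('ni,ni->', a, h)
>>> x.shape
(17, 7)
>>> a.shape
(5, 17)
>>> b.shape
(7,)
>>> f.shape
(2, 7)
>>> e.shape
(7, 17)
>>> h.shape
(5, 17)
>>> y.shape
(7, 7)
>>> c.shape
()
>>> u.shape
(7, 7)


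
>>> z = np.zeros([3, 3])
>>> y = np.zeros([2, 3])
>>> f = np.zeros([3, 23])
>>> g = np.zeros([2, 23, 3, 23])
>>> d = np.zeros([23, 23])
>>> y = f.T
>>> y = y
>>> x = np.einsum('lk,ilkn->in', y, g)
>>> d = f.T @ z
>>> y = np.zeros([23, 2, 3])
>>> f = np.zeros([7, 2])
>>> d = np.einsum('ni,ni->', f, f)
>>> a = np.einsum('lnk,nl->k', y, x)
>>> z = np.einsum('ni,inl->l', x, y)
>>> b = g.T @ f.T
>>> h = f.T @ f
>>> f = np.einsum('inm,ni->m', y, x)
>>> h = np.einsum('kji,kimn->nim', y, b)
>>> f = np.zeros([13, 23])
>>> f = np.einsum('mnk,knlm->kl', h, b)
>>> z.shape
(3,)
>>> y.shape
(23, 2, 3)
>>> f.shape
(23, 23)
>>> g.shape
(2, 23, 3, 23)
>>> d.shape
()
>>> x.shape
(2, 23)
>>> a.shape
(3,)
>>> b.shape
(23, 3, 23, 7)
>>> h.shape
(7, 3, 23)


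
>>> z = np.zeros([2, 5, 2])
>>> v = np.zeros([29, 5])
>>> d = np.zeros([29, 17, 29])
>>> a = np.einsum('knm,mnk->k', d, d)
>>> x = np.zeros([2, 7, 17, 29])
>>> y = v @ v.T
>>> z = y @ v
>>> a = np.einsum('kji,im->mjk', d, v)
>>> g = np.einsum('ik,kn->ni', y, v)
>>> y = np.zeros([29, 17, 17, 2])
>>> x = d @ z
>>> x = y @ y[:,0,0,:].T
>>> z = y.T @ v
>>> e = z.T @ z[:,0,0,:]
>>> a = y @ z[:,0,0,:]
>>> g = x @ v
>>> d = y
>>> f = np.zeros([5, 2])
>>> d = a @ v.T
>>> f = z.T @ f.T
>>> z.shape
(2, 17, 17, 5)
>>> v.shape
(29, 5)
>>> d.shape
(29, 17, 17, 29)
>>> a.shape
(29, 17, 17, 5)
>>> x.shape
(29, 17, 17, 29)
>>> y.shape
(29, 17, 17, 2)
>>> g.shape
(29, 17, 17, 5)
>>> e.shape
(5, 17, 17, 5)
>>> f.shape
(5, 17, 17, 5)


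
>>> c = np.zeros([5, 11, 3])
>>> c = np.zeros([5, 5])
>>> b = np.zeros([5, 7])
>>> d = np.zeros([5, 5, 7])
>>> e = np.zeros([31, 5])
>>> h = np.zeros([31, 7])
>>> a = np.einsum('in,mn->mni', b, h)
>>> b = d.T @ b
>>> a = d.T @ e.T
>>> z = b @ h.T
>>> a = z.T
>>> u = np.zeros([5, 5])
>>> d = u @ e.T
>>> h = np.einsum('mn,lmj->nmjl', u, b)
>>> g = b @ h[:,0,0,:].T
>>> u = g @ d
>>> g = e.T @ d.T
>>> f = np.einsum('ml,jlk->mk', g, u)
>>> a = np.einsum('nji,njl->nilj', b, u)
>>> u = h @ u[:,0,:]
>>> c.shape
(5, 5)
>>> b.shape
(7, 5, 7)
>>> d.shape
(5, 31)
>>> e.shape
(31, 5)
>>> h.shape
(5, 5, 7, 7)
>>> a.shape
(7, 7, 31, 5)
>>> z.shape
(7, 5, 31)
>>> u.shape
(5, 5, 7, 31)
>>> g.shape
(5, 5)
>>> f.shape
(5, 31)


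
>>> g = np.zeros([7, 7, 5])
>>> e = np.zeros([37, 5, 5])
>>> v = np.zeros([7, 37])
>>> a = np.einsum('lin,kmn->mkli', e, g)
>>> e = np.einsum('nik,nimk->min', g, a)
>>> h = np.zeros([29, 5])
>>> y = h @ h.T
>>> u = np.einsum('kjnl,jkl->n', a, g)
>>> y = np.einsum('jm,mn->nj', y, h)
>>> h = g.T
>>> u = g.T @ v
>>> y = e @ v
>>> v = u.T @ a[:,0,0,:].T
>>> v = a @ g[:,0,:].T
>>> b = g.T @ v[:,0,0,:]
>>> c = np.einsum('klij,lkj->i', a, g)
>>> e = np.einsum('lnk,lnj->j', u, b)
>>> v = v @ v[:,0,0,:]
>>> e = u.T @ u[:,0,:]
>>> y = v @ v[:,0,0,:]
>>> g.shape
(7, 7, 5)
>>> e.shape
(37, 7, 37)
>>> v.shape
(7, 7, 37, 7)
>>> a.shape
(7, 7, 37, 5)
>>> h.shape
(5, 7, 7)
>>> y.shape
(7, 7, 37, 7)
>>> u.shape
(5, 7, 37)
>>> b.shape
(5, 7, 7)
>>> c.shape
(37,)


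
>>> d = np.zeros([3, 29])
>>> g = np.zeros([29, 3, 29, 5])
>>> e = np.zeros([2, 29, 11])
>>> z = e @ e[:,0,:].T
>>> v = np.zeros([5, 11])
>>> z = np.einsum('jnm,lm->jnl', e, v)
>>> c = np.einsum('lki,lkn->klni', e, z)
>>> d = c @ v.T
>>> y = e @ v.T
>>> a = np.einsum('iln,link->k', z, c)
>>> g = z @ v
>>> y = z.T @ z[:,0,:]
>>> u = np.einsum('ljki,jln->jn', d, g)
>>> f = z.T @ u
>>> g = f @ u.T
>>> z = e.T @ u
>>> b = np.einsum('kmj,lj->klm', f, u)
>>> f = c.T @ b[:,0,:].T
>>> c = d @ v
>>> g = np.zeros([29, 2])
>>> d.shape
(29, 2, 5, 5)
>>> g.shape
(29, 2)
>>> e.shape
(2, 29, 11)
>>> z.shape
(11, 29, 11)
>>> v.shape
(5, 11)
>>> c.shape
(29, 2, 5, 11)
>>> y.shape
(5, 29, 5)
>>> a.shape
(11,)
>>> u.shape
(2, 11)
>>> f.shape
(11, 5, 2, 5)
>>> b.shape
(5, 2, 29)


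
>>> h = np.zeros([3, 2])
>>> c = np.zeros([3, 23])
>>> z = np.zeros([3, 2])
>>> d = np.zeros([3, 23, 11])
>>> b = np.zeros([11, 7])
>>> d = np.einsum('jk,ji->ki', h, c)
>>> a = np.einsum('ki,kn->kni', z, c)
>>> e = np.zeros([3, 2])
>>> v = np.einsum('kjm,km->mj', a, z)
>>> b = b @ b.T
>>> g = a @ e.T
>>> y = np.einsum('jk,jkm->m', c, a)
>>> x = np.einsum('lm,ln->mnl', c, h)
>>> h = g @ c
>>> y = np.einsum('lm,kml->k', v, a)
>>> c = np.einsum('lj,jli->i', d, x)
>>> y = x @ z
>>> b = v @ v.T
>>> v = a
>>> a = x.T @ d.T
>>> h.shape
(3, 23, 23)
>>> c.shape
(3,)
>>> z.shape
(3, 2)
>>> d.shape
(2, 23)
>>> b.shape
(2, 2)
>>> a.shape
(3, 2, 2)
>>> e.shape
(3, 2)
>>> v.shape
(3, 23, 2)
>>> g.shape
(3, 23, 3)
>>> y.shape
(23, 2, 2)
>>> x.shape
(23, 2, 3)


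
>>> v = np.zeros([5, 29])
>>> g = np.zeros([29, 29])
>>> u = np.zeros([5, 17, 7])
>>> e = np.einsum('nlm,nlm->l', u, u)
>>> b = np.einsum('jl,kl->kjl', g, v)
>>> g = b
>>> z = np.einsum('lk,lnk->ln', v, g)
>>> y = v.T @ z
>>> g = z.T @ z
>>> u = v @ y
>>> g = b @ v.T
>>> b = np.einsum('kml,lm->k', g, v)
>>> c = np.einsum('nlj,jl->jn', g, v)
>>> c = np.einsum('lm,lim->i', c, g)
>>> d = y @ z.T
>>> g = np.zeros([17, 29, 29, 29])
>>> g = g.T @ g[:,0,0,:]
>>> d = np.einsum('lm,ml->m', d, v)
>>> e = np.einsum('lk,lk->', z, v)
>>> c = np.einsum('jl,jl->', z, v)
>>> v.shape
(5, 29)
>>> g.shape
(29, 29, 29, 29)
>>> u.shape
(5, 29)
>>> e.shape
()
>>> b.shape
(5,)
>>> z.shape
(5, 29)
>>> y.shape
(29, 29)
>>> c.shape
()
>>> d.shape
(5,)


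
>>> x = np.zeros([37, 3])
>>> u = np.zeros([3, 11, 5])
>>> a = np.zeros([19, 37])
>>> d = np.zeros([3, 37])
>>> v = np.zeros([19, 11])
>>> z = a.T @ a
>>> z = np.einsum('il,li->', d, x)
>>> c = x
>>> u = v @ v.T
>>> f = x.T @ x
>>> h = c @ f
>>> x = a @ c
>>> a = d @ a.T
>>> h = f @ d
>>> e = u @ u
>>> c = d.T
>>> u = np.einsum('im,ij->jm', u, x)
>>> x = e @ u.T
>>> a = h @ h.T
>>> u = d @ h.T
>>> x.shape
(19, 3)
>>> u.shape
(3, 3)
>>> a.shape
(3, 3)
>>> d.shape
(3, 37)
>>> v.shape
(19, 11)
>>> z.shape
()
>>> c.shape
(37, 3)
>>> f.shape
(3, 3)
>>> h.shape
(3, 37)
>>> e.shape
(19, 19)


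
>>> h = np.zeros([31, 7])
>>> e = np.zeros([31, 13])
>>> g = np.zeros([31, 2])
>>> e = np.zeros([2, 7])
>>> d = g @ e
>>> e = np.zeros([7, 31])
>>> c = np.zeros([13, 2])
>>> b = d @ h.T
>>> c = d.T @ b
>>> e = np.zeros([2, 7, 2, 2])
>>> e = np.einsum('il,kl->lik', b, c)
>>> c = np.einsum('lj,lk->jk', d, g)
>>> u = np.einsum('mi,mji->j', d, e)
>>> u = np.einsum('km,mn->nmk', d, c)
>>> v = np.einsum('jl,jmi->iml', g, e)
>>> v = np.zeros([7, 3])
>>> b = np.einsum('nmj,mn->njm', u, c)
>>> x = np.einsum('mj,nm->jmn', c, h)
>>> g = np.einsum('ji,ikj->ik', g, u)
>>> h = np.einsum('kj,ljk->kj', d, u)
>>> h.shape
(31, 7)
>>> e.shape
(31, 31, 7)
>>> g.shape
(2, 7)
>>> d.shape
(31, 7)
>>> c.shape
(7, 2)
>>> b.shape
(2, 31, 7)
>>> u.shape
(2, 7, 31)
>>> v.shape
(7, 3)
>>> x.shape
(2, 7, 31)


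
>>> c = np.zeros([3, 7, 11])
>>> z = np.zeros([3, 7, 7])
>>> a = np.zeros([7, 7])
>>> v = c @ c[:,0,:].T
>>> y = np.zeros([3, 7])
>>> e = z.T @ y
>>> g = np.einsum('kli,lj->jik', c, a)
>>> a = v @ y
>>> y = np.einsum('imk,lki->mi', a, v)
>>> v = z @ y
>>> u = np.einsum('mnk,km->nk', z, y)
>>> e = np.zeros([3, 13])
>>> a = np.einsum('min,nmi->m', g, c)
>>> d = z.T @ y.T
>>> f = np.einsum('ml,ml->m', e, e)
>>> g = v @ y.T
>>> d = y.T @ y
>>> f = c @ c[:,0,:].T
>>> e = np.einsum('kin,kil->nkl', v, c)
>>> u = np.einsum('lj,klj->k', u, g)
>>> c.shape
(3, 7, 11)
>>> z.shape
(3, 7, 7)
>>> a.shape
(7,)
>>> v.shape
(3, 7, 3)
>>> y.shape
(7, 3)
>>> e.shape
(3, 3, 11)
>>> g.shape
(3, 7, 7)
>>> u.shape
(3,)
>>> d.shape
(3, 3)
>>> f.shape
(3, 7, 3)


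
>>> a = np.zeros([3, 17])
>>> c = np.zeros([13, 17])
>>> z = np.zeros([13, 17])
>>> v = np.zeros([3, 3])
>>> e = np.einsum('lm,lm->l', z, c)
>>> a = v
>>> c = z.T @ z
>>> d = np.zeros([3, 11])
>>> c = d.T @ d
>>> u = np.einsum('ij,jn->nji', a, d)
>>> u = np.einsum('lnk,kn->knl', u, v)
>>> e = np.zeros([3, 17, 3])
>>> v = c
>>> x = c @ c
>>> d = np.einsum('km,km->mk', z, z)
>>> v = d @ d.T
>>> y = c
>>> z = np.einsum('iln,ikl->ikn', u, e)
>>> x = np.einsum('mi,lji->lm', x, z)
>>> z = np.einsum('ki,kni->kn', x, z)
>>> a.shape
(3, 3)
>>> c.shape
(11, 11)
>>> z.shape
(3, 17)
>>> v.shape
(17, 17)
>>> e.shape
(3, 17, 3)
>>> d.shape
(17, 13)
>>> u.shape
(3, 3, 11)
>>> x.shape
(3, 11)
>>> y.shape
(11, 11)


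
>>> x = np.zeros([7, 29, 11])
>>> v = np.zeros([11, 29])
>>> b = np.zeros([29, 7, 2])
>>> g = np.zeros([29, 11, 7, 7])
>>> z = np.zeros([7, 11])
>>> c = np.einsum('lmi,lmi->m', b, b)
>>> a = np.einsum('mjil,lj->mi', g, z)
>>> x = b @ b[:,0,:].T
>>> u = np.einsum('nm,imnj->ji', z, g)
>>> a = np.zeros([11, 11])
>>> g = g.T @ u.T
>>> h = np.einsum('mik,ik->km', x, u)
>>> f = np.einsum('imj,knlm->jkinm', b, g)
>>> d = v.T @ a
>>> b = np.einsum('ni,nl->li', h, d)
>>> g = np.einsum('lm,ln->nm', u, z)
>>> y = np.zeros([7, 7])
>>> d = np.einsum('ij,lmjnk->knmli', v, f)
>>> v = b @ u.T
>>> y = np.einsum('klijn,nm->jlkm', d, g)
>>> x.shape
(29, 7, 29)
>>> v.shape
(11, 7)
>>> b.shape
(11, 29)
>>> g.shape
(11, 29)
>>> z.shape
(7, 11)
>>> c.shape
(7,)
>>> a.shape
(11, 11)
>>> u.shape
(7, 29)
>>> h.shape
(29, 29)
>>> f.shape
(2, 7, 29, 7, 7)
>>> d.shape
(7, 7, 7, 2, 11)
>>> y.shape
(2, 7, 7, 29)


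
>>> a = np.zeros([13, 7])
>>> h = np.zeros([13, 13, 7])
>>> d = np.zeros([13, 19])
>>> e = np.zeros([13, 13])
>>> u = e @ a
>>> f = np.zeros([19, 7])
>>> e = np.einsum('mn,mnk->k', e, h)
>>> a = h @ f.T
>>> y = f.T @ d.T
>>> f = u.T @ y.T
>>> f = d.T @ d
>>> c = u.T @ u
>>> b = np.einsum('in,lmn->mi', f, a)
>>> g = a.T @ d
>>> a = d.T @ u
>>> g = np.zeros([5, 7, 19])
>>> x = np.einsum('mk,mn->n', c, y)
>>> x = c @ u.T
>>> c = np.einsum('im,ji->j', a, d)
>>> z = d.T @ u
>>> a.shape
(19, 7)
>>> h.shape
(13, 13, 7)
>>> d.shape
(13, 19)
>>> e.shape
(7,)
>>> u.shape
(13, 7)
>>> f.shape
(19, 19)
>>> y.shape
(7, 13)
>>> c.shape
(13,)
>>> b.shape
(13, 19)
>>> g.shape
(5, 7, 19)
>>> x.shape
(7, 13)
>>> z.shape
(19, 7)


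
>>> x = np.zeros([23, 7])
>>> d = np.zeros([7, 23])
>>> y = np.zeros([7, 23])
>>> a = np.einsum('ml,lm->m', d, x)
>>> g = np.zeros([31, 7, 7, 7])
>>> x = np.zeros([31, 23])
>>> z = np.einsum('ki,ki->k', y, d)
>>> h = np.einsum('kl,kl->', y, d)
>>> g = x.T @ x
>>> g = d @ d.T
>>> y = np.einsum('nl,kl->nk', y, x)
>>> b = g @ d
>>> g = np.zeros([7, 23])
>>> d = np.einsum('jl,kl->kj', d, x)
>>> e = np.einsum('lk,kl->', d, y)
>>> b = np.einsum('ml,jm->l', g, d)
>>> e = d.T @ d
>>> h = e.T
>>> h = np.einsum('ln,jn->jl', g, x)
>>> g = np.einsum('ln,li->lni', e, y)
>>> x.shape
(31, 23)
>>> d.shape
(31, 7)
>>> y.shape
(7, 31)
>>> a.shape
(7,)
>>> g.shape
(7, 7, 31)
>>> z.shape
(7,)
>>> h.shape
(31, 7)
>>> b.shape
(23,)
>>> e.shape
(7, 7)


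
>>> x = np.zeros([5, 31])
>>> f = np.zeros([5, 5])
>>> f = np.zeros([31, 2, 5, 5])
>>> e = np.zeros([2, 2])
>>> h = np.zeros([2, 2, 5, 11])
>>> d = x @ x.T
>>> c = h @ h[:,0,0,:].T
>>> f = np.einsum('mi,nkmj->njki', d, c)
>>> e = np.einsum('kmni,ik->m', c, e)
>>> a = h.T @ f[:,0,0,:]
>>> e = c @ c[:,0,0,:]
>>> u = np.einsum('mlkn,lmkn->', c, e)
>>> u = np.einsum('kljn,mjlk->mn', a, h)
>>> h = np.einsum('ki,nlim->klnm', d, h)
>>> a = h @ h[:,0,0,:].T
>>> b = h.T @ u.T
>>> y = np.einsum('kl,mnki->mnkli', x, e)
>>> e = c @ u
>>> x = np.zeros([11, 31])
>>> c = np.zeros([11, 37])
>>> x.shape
(11, 31)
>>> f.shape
(2, 2, 2, 5)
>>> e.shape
(2, 2, 5, 5)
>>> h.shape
(5, 2, 2, 11)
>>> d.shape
(5, 5)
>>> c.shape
(11, 37)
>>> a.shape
(5, 2, 2, 5)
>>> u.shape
(2, 5)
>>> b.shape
(11, 2, 2, 2)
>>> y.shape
(2, 2, 5, 31, 2)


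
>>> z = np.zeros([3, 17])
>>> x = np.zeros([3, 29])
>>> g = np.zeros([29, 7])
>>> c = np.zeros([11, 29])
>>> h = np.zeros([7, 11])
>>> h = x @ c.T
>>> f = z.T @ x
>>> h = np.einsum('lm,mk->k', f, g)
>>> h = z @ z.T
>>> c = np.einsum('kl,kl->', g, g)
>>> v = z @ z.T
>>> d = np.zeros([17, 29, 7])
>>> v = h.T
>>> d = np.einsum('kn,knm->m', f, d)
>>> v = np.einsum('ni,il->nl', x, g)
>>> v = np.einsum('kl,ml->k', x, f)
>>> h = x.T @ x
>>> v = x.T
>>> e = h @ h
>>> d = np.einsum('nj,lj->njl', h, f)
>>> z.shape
(3, 17)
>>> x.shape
(3, 29)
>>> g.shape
(29, 7)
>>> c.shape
()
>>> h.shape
(29, 29)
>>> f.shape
(17, 29)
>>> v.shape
(29, 3)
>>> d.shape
(29, 29, 17)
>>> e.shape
(29, 29)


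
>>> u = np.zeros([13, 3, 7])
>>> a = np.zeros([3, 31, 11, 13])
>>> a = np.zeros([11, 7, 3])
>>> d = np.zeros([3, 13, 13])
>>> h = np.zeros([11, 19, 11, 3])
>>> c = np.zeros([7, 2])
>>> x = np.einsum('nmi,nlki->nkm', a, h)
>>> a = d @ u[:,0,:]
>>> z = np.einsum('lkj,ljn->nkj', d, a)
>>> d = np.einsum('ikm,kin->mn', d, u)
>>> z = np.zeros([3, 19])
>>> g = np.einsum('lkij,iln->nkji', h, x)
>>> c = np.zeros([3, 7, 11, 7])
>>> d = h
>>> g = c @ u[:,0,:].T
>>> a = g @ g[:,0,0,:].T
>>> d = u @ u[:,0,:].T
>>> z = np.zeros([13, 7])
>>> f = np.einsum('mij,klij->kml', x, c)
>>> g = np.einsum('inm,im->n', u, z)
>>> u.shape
(13, 3, 7)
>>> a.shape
(3, 7, 11, 3)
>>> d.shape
(13, 3, 13)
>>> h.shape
(11, 19, 11, 3)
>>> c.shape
(3, 7, 11, 7)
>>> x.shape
(11, 11, 7)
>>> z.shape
(13, 7)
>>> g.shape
(3,)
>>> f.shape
(3, 11, 7)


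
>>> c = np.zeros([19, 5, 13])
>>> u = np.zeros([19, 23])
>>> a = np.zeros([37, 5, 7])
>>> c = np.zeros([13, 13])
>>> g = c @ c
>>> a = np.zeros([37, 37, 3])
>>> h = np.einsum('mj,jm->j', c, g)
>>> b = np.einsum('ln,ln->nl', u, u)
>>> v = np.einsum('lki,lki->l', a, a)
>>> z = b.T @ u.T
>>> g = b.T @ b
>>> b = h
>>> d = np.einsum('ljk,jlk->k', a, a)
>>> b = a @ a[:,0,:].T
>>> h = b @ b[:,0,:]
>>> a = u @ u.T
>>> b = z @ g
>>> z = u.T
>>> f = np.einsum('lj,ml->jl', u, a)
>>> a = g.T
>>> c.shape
(13, 13)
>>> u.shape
(19, 23)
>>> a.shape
(19, 19)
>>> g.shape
(19, 19)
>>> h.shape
(37, 37, 37)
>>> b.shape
(19, 19)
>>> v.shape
(37,)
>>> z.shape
(23, 19)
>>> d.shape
(3,)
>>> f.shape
(23, 19)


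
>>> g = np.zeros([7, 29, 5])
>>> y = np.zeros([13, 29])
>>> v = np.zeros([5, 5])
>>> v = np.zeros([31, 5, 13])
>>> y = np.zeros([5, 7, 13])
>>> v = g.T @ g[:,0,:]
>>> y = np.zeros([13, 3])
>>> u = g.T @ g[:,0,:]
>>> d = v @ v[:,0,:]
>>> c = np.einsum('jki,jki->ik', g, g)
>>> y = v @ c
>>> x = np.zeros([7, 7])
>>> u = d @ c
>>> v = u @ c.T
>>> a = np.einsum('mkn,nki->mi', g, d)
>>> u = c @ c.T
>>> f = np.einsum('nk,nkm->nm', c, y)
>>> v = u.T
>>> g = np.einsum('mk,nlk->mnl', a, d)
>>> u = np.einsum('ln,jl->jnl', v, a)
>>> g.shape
(7, 5, 29)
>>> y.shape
(5, 29, 29)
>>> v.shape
(5, 5)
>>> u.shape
(7, 5, 5)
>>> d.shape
(5, 29, 5)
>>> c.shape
(5, 29)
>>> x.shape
(7, 7)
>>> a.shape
(7, 5)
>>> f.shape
(5, 29)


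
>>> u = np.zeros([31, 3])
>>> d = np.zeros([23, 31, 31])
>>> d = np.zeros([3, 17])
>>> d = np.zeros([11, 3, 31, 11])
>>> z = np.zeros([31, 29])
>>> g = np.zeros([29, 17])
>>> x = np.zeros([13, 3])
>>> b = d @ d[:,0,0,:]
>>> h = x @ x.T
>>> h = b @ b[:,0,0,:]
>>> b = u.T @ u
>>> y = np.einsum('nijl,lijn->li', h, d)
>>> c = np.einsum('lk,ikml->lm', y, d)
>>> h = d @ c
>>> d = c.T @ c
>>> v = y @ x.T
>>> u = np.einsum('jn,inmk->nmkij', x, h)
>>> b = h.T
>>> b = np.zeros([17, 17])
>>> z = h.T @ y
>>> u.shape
(3, 31, 31, 11, 13)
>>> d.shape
(31, 31)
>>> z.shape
(31, 31, 3, 3)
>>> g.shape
(29, 17)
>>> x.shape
(13, 3)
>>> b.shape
(17, 17)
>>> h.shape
(11, 3, 31, 31)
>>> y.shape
(11, 3)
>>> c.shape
(11, 31)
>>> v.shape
(11, 13)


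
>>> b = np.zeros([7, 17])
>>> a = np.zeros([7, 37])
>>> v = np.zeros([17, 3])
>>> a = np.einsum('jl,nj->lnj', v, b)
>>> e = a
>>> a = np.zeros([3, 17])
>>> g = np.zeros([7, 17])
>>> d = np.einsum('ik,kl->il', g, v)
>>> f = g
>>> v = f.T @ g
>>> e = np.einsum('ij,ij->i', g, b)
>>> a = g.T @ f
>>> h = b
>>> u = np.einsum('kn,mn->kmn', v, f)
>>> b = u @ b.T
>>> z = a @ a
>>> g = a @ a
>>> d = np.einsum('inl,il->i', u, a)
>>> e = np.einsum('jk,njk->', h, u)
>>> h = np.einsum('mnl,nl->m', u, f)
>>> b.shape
(17, 7, 7)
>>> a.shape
(17, 17)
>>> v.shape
(17, 17)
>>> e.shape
()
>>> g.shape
(17, 17)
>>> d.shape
(17,)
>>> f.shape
(7, 17)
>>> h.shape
(17,)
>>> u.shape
(17, 7, 17)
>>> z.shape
(17, 17)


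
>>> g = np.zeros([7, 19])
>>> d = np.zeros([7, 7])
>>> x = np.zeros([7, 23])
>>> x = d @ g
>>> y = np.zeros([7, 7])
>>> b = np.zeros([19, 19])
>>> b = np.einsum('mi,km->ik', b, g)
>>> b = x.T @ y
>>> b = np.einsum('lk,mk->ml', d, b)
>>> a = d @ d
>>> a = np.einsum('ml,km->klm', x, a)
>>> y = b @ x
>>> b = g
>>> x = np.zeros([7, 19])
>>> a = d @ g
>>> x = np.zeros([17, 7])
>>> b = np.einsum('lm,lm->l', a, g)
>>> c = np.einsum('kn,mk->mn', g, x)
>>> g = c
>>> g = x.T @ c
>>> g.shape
(7, 19)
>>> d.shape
(7, 7)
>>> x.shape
(17, 7)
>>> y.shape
(19, 19)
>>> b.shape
(7,)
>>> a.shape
(7, 19)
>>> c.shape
(17, 19)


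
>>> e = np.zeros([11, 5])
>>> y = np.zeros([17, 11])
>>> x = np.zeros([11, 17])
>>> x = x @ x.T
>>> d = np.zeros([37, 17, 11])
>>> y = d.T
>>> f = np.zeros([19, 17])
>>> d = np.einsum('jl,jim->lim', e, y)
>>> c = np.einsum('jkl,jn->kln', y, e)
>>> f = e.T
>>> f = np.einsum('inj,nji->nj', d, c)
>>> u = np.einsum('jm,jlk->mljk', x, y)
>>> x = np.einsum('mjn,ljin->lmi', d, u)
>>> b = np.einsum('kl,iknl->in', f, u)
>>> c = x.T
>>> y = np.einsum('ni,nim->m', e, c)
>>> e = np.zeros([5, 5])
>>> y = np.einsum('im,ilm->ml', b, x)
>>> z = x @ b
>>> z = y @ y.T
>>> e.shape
(5, 5)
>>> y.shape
(11, 5)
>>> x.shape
(11, 5, 11)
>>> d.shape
(5, 17, 37)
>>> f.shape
(17, 37)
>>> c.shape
(11, 5, 11)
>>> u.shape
(11, 17, 11, 37)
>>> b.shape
(11, 11)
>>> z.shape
(11, 11)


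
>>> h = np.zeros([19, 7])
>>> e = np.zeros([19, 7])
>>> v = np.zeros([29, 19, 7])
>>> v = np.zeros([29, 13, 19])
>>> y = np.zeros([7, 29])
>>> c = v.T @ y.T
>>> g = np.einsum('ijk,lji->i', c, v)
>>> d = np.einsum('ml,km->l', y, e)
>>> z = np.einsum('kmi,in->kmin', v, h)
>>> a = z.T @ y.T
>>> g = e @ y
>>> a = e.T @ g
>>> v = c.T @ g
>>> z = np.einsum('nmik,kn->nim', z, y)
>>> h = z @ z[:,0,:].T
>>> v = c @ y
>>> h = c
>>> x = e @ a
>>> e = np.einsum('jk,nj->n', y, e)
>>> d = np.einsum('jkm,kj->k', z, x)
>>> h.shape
(19, 13, 7)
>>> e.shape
(19,)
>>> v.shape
(19, 13, 29)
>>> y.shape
(7, 29)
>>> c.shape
(19, 13, 7)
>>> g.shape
(19, 29)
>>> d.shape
(19,)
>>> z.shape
(29, 19, 13)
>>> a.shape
(7, 29)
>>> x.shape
(19, 29)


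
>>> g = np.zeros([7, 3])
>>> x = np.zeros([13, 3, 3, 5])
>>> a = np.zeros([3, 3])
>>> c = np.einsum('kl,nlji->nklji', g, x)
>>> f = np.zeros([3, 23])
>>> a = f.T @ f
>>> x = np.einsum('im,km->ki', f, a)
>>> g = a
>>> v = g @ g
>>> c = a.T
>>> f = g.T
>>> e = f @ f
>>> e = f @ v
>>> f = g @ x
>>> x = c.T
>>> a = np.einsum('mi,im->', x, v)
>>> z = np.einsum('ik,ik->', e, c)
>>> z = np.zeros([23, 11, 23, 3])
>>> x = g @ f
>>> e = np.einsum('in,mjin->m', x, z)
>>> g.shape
(23, 23)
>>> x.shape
(23, 3)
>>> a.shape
()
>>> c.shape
(23, 23)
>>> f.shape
(23, 3)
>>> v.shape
(23, 23)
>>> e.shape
(23,)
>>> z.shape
(23, 11, 23, 3)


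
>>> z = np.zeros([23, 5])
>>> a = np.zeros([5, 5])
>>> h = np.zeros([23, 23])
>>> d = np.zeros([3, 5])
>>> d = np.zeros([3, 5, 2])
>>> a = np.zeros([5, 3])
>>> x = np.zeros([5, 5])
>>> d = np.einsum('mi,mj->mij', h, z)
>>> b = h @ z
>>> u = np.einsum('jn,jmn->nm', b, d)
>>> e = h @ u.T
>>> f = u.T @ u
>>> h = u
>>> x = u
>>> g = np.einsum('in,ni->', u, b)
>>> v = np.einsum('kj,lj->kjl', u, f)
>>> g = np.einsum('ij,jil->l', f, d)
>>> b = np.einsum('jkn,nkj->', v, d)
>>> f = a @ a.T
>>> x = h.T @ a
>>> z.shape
(23, 5)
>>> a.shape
(5, 3)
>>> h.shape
(5, 23)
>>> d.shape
(23, 23, 5)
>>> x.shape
(23, 3)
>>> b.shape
()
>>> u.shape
(5, 23)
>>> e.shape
(23, 5)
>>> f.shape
(5, 5)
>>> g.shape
(5,)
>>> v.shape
(5, 23, 23)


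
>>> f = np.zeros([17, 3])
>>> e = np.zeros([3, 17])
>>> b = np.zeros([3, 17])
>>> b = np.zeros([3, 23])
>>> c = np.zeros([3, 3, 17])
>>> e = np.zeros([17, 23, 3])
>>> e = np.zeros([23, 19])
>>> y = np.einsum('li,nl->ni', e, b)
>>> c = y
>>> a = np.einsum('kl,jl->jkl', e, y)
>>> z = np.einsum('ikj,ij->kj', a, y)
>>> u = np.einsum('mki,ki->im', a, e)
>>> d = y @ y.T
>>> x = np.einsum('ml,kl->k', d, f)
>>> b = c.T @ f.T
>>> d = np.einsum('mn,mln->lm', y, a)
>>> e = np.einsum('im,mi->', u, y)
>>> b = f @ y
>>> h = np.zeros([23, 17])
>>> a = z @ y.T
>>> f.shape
(17, 3)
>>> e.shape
()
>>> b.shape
(17, 19)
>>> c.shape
(3, 19)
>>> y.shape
(3, 19)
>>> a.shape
(23, 3)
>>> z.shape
(23, 19)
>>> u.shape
(19, 3)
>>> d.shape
(23, 3)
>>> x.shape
(17,)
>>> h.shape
(23, 17)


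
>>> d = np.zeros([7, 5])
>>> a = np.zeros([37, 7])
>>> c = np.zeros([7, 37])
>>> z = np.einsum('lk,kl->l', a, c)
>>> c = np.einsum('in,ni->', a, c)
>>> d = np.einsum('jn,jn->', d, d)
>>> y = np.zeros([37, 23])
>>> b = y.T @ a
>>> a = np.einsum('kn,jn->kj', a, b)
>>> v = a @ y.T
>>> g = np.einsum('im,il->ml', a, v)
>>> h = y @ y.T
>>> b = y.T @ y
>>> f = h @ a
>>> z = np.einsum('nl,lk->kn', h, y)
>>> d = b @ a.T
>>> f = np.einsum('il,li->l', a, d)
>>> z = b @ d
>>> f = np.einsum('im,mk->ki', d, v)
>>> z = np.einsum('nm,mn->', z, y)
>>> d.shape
(23, 37)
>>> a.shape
(37, 23)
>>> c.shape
()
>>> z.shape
()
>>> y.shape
(37, 23)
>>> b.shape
(23, 23)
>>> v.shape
(37, 37)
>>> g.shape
(23, 37)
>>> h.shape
(37, 37)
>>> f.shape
(37, 23)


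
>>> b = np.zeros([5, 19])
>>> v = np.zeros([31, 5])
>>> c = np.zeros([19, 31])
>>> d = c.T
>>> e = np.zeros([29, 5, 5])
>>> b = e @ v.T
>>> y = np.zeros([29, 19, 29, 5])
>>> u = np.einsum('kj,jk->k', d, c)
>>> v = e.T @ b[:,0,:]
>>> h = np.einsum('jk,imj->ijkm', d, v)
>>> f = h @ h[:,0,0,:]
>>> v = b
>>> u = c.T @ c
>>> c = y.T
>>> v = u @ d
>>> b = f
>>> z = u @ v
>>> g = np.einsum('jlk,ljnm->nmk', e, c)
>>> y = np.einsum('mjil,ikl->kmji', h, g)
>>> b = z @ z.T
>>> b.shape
(31, 31)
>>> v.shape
(31, 19)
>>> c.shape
(5, 29, 19, 29)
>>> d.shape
(31, 19)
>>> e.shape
(29, 5, 5)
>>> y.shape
(29, 5, 31, 19)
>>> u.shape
(31, 31)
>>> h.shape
(5, 31, 19, 5)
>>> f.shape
(5, 31, 19, 5)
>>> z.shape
(31, 19)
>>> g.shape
(19, 29, 5)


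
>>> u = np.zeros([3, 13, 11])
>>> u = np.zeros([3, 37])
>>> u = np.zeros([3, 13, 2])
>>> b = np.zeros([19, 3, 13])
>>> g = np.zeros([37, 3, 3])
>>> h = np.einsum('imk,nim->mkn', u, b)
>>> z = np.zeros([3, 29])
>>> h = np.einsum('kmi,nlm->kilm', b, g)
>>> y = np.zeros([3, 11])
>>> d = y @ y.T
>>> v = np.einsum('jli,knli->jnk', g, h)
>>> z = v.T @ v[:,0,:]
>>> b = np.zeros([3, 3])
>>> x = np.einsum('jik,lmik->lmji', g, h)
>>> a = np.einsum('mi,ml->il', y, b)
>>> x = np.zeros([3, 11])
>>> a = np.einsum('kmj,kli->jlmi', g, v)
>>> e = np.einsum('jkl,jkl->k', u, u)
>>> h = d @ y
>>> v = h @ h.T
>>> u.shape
(3, 13, 2)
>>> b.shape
(3, 3)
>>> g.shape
(37, 3, 3)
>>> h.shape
(3, 11)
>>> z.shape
(19, 13, 19)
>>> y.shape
(3, 11)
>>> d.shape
(3, 3)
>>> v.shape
(3, 3)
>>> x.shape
(3, 11)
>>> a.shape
(3, 13, 3, 19)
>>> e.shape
(13,)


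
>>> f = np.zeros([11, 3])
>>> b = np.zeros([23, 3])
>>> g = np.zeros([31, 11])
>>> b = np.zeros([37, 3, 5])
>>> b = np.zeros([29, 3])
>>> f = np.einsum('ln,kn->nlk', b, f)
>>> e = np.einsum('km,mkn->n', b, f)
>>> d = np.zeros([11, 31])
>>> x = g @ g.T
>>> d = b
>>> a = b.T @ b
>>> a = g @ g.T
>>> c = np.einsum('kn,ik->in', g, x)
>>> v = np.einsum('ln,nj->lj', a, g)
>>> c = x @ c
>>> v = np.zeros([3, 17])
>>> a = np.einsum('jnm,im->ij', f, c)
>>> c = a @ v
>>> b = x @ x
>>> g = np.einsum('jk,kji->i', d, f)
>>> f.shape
(3, 29, 11)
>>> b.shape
(31, 31)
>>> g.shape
(11,)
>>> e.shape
(11,)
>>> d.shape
(29, 3)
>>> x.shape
(31, 31)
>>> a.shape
(31, 3)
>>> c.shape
(31, 17)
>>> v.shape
(3, 17)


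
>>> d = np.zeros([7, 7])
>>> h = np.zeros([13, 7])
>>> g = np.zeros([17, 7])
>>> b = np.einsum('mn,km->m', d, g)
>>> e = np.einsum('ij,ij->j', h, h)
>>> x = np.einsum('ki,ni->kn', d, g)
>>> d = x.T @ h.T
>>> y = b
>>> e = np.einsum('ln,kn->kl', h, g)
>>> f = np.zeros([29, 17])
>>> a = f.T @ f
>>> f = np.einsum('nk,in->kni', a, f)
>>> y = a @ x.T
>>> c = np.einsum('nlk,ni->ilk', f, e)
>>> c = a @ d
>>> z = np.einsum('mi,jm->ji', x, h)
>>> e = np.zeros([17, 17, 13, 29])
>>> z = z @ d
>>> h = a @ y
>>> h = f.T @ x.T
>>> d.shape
(17, 13)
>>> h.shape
(29, 17, 7)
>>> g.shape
(17, 7)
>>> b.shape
(7,)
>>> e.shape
(17, 17, 13, 29)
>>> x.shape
(7, 17)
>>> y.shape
(17, 7)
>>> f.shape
(17, 17, 29)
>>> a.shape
(17, 17)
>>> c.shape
(17, 13)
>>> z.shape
(13, 13)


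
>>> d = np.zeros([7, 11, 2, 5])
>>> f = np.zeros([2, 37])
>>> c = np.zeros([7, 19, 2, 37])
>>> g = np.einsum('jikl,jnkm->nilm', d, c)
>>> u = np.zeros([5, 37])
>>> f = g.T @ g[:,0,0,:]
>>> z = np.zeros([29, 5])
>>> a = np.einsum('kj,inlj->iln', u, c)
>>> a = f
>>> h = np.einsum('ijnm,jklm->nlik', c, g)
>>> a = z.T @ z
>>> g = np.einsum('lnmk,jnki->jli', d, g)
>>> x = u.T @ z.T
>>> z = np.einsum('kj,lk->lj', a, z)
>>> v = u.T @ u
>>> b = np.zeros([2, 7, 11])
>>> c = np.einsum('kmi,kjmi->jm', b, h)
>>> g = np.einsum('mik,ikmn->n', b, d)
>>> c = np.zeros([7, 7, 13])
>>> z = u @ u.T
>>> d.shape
(7, 11, 2, 5)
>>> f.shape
(37, 5, 11, 37)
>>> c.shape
(7, 7, 13)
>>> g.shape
(5,)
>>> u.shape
(5, 37)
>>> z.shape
(5, 5)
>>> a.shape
(5, 5)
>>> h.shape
(2, 5, 7, 11)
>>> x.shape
(37, 29)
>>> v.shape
(37, 37)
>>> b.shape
(2, 7, 11)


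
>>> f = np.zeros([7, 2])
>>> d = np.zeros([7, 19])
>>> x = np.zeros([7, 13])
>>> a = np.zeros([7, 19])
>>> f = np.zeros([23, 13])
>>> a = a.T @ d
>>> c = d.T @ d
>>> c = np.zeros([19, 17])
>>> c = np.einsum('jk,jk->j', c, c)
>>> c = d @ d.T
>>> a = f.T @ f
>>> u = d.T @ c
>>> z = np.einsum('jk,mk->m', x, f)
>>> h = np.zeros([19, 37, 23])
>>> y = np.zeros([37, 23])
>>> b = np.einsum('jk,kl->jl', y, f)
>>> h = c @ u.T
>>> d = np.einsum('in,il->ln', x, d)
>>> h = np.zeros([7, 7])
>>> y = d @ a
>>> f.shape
(23, 13)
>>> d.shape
(19, 13)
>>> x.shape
(7, 13)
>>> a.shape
(13, 13)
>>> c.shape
(7, 7)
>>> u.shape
(19, 7)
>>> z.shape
(23,)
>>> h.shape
(7, 7)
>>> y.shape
(19, 13)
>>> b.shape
(37, 13)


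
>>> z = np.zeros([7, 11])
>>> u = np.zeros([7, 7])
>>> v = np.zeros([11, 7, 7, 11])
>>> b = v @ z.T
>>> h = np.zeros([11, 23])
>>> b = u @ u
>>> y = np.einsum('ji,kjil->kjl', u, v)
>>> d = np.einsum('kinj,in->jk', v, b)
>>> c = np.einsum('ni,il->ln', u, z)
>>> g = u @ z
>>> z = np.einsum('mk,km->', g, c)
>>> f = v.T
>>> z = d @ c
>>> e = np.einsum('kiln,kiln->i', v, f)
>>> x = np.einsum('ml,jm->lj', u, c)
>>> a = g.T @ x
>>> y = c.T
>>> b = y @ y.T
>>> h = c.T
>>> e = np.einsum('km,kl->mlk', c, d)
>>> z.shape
(11, 7)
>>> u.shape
(7, 7)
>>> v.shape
(11, 7, 7, 11)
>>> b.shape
(7, 7)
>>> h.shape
(7, 11)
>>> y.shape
(7, 11)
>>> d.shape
(11, 11)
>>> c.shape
(11, 7)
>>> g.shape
(7, 11)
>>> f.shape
(11, 7, 7, 11)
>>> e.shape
(7, 11, 11)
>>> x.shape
(7, 11)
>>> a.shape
(11, 11)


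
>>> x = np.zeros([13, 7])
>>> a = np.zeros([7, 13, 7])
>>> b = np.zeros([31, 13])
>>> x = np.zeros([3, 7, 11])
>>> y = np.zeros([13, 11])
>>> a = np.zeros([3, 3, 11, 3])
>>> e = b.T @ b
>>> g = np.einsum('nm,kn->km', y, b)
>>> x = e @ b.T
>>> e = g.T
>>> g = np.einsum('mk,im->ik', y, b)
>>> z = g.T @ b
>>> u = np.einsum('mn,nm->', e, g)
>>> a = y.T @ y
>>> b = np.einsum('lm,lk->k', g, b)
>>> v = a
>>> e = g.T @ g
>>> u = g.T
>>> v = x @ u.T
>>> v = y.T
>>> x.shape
(13, 31)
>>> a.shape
(11, 11)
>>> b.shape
(13,)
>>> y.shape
(13, 11)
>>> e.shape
(11, 11)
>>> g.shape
(31, 11)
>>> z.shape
(11, 13)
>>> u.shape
(11, 31)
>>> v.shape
(11, 13)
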